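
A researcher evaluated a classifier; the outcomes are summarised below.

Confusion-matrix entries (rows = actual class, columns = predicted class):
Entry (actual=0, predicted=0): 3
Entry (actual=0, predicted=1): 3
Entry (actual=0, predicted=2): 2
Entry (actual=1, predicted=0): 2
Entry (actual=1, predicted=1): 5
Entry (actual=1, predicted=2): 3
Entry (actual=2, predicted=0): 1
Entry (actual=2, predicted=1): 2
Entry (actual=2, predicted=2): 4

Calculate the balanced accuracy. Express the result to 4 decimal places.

Balanced accuracy = mean of per-class recall.
  0: recall = 3/8 = 0.37500
  1: recall = 5/10 = 0.50000
  2: recall = 4/7 = 0.57143
Mean = (0.37500 + 0.50000 + 0.57143) / 3 = 0.4821

0.4821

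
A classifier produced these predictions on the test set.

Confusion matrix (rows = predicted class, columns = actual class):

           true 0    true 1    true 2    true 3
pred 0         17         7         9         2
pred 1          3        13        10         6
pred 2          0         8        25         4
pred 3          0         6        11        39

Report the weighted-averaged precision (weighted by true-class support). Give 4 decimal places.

0.6013

Per-class precision (TP/(TP+FP)):
  0: TP=17, FP=7+9+2=18 → 17/35 = 0.48571
  1: TP=13, FP=3+10+6=19 → 13/32 = 0.40625
  2: TP=25, FP=0+8+4=12 → 25/37 = 0.67568
  3: TP=39, FP=0+6+11=17 → 39/56 = 0.69643
Weighted-precision = Σ (supportᵢ/N)·precisionᵢ with N=160: (20/160)·0.48571 + (34/160)·0.40625 + (55/160)·0.67568 + (51/160)·0.69643 = 0.6013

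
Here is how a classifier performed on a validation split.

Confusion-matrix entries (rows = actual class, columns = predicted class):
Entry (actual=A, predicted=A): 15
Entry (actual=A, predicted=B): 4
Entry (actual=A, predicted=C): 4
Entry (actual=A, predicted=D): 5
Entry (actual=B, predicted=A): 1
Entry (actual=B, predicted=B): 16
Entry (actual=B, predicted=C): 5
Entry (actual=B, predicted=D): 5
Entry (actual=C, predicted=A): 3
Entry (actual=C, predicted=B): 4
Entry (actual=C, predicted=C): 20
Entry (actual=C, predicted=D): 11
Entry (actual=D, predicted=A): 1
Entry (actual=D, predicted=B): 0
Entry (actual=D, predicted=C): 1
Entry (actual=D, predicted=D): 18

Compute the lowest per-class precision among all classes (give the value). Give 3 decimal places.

0.462

Per-class precision (TP/(TP+FP)):
  A: TP=15, FP=1+3+1=5 → 15/20 = 0.7500
  B: TP=16, FP=4+4+0=8 → 16/24 = 0.6667
  C: TP=20, FP=4+5+1=10 → 20/30 = 0.6667
  D: TP=18, FP=5+5+11=21 → 18/39 = 0.4615
Lowest is class 'D' with precision = 0.462.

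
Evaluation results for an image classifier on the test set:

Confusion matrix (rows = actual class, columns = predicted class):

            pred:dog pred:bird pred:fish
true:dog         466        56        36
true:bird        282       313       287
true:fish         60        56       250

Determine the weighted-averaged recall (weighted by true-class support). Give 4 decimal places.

0.5698

Per-class recall (TP/(TP+FN)):
  dog: TP=466, FN=56+36=92 → 466/558 = 0.83513
  bird: TP=313, FN=282+287=569 → 313/882 = 0.35488
  fish: TP=250, FN=60+56=116 → 250/366 = 0.68306
Weighted-recall = Σ (supportᵢ/N)·recallᵢ with N=1806: (558/1806)·0.83513 + (882/1806)·0.35488 + (366/1806)·0.68306 = 0.5698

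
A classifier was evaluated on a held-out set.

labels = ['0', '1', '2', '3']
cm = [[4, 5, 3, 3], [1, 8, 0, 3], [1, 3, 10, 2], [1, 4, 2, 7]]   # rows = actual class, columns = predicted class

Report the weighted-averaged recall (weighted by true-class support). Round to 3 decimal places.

Per-class recall (TP/(TP+FN)):
  0: TP=4, FN=5+3+3=11 → 4/15 = 0.2667
  1: TP=8, FN=1+0+3=4 → 8/12 = 0.6667
  2: TP=10, FN=1+3+2=6 → 10/16 = 0.6250
  3: TP=7, FN=1+4+2=7 → 7/14 = 0.5000
Weighted-recall = Σ (supportᵢ/N)·recallᵢ with N=57: (15/57)·0.2667 + (12/57)·0.6667 + (16/57)·0.6250 + (14/57)·0.5000 = 0.509

0.509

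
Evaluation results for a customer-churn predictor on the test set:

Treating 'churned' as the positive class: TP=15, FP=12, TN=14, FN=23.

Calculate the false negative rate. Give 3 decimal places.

FNR = FN/(FN+TP) = 23/(23+15) = 0.605

0.605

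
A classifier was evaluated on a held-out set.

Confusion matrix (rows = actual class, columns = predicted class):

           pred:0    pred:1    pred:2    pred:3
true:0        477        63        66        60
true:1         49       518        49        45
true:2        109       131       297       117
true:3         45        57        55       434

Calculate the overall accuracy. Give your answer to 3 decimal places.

0.671

Accuracy = trace / total = (477+518+297+434=1726) / 2572 = 1726/2572 = 0.671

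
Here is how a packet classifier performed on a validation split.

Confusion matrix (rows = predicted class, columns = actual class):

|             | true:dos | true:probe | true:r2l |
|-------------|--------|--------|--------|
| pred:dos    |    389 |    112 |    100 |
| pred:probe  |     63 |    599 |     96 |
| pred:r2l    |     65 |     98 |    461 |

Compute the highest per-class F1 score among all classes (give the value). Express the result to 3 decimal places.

0.765

Per-class F1 score (2·TP/(2·TP+FP+FN)):
  dos: TP=389, FP=112+100=212, FN=63+65=128 → 778/1118 = 0.6959
  probe: TP=599, FP=63+96=159, FN=112+98=210 → 1198/1567 = 0.7645
  r2l: TP=461, FP=65+98=163, FN=100+96=196 → 922/1281 = 0.7198
Highest is class 'probe' with F1 score = 0.765.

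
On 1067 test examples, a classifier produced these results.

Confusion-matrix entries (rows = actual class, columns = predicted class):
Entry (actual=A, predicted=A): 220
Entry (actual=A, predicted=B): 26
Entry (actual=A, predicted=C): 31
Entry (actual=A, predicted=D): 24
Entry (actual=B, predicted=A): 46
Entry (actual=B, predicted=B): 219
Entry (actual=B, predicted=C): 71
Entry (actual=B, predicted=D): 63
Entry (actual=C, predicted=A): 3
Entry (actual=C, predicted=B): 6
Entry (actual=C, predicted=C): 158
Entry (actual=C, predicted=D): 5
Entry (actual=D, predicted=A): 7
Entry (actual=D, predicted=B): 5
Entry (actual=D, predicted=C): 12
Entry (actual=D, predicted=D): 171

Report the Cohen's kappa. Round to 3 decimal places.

Observed agreement pₒ = trace/N = 768/1067 = 0.7198
Expected agreement pₑ = Σ (rowᵢ·colᵢ)/N² = (301·276 + 399·256 + 172·272 + 195·263)/1067² = 0.2488
κ = (pₒ − pₑ)/(1 − pₑ) = (0.7198 − 0.2488)/(1 − 0.2488) = 0.627

0.627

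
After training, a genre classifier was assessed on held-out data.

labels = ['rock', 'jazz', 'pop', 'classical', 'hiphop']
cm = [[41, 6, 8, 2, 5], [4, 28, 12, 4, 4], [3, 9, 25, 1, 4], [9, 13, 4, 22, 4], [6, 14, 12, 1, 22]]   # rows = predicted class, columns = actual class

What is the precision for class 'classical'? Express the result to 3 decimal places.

One-vs-rest for 'classical': TP = diagonal; FP = other classes predicted 'classical'; FN = 'classical' predicted as other.
precision = TP/(TP+FP).
classical: TP=22, FP=9+13+4+4=30 → 22/52 = 0.4231

0.423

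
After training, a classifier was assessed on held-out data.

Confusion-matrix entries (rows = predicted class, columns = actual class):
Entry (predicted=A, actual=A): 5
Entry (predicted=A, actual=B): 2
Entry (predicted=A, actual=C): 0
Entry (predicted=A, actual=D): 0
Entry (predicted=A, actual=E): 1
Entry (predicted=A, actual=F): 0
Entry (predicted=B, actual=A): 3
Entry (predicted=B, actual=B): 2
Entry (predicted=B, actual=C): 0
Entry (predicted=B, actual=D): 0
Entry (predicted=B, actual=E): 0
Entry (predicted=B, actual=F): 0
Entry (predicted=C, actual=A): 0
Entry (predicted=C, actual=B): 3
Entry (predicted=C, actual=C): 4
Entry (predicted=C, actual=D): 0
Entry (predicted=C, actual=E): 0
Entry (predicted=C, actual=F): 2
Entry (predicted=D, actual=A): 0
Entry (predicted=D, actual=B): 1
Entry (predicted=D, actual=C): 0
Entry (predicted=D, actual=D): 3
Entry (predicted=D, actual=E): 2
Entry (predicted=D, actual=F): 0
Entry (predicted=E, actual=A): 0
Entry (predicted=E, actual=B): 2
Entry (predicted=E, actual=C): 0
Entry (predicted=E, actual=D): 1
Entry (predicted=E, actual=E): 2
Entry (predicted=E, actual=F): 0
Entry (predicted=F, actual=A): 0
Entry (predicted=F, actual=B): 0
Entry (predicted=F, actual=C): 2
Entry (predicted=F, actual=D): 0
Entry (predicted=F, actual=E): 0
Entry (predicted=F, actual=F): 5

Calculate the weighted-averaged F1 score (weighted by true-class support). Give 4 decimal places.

Per-class F1 score (2·TP/(2·TP+FP+FN)):
  A: TP=5, FP=2+0+0+1+0=3, FN=3+0+0+0+0=3 → 10/16 = 0.62500
  B: TP=2, FP=3+0+0+0+0=3, FN=2+3+1+2+0=8 → 4/15 = 0.26667
  C: TP=4, FP=0+3+0+0+2=5, FN=0+0+0+0+2=2 → 8/15 = 0.53333
  D: TP=3, FP=0+1+0+2+0=3, FN=0+0+0+1+0=1 → 6/10 = 0.60000
  E: TP=2, FP=0+2+0+1+0=3, FN=1+0+0+2+0=3 → 4/10 = 0.40000
  F: TP=5, FP=0+0+2+0+0=2, FN=0+0+2+0+0=2 → 10/14 = 0.71429
Weighted-F1 score = Σ (supportᵢ/N)·F1 scoreᵢ with N=40: (8/40)·0.62500 + (10/40)·0.26667 + (6/40)·0.53333 + (4/40)·0.60000 + (5/40)·0.40000 + (7/40)·0.71429 = 0.5067

0.5067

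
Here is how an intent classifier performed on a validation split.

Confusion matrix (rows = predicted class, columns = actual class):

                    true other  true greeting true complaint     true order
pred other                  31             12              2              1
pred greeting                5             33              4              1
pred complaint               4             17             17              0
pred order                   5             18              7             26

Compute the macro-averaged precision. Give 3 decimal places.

0.588

Per-class precision (TP/(TP+FP)):
  other: TP=31, FP=12+2+1=15 → 31/46 = 0.6739
  greeting: TP=33, FP=5+4+1=10 → 33/43 = 0.7674
  complaint: TP=17, FP=4+17+0=21 → 17/38 = 0.4474
  order: TP=26, FP=5+18+7=30 → 26/56 = 0.4643
Macro-precision = mean = (0.6739 + 0.7674 + 0.4474 + 0.4643) / 4 = 0.588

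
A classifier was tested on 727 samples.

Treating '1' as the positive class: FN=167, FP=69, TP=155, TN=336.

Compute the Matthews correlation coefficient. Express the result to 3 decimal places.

MCC = (TP·TN − FP·FN) / √((TP+FP)(TP+FN)(TN+FP)(TN+FN))
Numerator = 155·336 − 69·167 = 40557
Denominator = √(224·322·405·503) = √14693555520 = 121216.9770
MCC = 40557 / 121216.9770 = 0.335

0.335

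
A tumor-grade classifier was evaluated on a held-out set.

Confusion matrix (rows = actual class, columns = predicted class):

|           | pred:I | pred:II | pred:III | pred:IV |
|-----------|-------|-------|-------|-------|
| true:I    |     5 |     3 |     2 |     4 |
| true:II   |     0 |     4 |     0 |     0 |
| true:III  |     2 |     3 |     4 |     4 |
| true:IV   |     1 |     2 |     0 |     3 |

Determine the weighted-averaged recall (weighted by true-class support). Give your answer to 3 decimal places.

0.432

Per-class recall (TP/(TP+FN)):
  I: TP=5, FN=3+2+4=9 → 5/14 = 0.3571
  II: TP=4, FN=0+0+0=0 → 4/4 = 1.0000
  III: TP=4, FN=2+3+4=9 → 4/13 = 0.3077
  IV: TP=3, FN=1+2+0=3 → 3/6 = 0.5000
Weighted-recall = Σ (supportᵢ/N)·recallᵢ with N=37: (14/37)·0.3571 + (4/37)·1.0000 + (13/37)·0.3077 + (6/37)·0.5000 = 0.432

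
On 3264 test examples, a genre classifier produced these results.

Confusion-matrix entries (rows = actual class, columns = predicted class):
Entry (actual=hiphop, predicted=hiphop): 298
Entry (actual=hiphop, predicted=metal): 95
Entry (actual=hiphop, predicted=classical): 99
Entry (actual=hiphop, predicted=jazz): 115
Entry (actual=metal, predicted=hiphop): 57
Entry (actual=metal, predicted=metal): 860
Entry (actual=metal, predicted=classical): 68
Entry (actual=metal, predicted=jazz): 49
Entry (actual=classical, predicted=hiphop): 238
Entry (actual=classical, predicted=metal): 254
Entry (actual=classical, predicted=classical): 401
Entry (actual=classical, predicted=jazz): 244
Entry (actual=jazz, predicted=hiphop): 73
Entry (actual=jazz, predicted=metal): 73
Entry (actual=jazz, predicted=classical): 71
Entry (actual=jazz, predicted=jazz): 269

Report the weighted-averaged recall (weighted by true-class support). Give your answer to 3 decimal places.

0.560

Per-class recall (TP/(TP+FN)):
  hiphop: TP=298, FN=95+99+115=309 → 298/607 = 0.4909
  metal: TP=860, FN=57+68+49=174 → 860/1034 = 0.8317
  classical: TP=401, FN=238+254+244=736 → 401/1137 = 0.3527
  jazz: TP=269, FN=73+73+71=217 → 269/486 = 0.5535
Weighted-recall = Σ (supportᵢ/N)·recallᵢ with N=3264: (607/3264)·0.4909 + (1034/3264)·0.8317 + (1137/3264)·0.3527 + (486/3264)·0.5535 = 0.560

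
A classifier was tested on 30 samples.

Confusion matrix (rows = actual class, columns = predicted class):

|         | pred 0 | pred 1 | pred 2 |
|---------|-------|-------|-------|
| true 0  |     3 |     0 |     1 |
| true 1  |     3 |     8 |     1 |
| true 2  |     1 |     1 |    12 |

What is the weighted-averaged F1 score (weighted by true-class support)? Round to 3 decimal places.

0.777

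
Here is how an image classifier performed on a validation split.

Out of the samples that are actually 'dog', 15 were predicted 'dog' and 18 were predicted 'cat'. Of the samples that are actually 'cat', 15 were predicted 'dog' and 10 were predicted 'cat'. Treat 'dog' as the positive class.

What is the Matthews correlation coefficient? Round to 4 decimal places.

MCC = (TP·TN − FP·FN) / √((TP+FP)(TP+FN)(TN+FP)(TN+FN))
Numerator = 15·10 − 15·18 = -120
Denominator = √(30·33·25·28) = √693000 = 832.4662
MCC = -120 / 832.4662 = -0.1441

-0.1441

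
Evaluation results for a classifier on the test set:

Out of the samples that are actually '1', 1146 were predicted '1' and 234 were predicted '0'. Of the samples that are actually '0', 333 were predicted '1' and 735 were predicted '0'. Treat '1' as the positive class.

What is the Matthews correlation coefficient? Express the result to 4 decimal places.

MCC = (TP·TN − FP·FN) / √((TP+FP)(TP+FN)(TN+FP)(TN+FN))
Numerator = 1146·735 − 333·234 = 764388
Denominator = √(1479·1380·1068·969) = √2112235269840 = 1453353.1126
MCC = 764388 / 1453353.1126 = 0.5259

0.5259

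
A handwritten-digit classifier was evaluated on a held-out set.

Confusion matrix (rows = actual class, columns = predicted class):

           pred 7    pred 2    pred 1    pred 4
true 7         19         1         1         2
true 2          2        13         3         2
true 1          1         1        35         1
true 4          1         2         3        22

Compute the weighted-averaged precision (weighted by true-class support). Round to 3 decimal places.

0.814

Per-class precision (TP/(TP+FP)):
  7: TP=19, FP=2+1+1=4 → 19/23 = 0.8261
  2: TP=13, FP=1+1+2=4 → 13/17 = 0.7647
  1: TP=35, FP=1+3+3=7 → 35/42 = 0.8333
  4: TP=22, FP=2+2+1=5 → 22/27 = 0.8148
Weighted-precision = Σ (supportᵢ/N)·precisionᵢ with N=109: (23/109)·0.8261 + (20/109)·0.7647 + (38/109)·0.8333 + (28/109)·0.8148 = 0.814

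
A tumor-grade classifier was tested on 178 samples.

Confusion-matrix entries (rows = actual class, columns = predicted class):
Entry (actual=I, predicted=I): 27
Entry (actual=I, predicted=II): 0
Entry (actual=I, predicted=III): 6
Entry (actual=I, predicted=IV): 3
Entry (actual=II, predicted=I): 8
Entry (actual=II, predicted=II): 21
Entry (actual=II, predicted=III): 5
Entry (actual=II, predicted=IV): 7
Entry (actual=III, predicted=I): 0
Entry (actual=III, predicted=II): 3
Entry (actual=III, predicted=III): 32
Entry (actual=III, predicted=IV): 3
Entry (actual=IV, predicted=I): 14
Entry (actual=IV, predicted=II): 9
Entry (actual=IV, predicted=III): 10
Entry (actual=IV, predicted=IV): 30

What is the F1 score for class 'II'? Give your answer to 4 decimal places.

F1 score = 2·TP/(2·TP+FP+FN).
II: TP=21, FP=0+3+9=12, FN=8+5+7=20 → 42/74 = 0.56757

0.5676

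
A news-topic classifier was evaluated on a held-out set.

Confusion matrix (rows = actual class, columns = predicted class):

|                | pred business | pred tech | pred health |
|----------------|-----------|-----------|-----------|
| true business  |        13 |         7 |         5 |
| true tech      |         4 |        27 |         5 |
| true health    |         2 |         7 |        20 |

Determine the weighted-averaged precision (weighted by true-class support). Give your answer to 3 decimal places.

Per-class precision (TP/(TP+FP)):
  business: TP=13, FP=4+2=6 → 13/19 = 0.6842
  tech: TP=27, FP=7+7=14 → 27/41 = 0.6585
  health: TP=20, FP=5+5=10 → 20/30 = 0.6667
Weighted-precision = Σ (supportᵢ/N)·precisionᵢ with N=90: (25/90)·0.6842 + (36/90)·0.6585 + (29/90)·0.6667 = 0.668

0.668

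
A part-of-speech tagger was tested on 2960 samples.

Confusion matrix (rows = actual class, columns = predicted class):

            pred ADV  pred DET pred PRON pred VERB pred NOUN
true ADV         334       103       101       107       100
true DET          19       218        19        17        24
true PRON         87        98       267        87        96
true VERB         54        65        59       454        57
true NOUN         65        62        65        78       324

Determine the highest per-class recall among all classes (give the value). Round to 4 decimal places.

0.7340

Per-class recall (TP/(TP+FN)):
  ADV: TP=334, FN=103+101+107+100=411 → 334/745 = 0.44832
  DET: TP=218, FN=19+19+17+24=79 → 218/297 = 0.73401
  PRON: TP=267, FN=87+98+87+96=368 → 267/635 = 0.42047
  VERB: TP=454, FN=54+65+59+57=235 → 454/689 = 0.65893
  NOUN: TP=324, FN=65+62+65+78=270 → 324/594 = 0.54545
Highest is class 'DET' with recall = 0.7340.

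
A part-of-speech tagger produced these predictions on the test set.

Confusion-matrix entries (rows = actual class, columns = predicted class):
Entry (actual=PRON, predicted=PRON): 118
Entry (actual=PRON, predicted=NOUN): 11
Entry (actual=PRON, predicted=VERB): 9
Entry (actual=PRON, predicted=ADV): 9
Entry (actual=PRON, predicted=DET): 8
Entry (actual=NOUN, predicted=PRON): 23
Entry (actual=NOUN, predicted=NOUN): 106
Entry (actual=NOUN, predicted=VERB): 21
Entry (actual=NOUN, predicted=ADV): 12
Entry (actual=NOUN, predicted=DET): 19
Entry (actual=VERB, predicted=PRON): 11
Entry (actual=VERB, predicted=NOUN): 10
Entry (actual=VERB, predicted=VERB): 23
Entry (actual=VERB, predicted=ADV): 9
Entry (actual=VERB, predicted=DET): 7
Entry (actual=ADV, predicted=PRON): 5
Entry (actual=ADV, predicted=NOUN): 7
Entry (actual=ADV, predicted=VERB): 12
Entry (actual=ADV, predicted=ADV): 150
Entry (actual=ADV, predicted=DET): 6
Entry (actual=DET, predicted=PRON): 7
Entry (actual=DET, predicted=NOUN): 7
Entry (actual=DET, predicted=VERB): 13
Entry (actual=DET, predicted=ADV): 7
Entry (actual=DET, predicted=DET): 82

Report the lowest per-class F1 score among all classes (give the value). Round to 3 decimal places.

0.333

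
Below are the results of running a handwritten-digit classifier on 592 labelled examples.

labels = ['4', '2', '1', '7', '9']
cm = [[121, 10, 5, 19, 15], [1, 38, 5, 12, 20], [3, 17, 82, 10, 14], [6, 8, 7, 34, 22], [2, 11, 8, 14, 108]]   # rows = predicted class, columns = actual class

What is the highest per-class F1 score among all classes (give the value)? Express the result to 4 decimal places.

0.7987

Per-class F1 score (2·TP/(2·TP+FP+FN)):
  4: TP=121, FP=10+5+19+15=49, FN=1+3+6+2=12 → 242/303 = 0.79868
  2: TP=38, FP=1+5+12+20=38, FN=10+17+8+11=46 → 76/160 = 0.47500
  1: TP=82, FP=3+17+10+14=44, FN=5+5+7+8=25 → 164/233 = 0.70386
  7: TP=34, FP=6+8+7+22=43, FN=19+12+10+14=55 → 68/166 = 0.40964
  9: TP=108, FP=2+11+8+14=35, FN=15+20+14+22=71 → 216/322 = 0.67081
Highest is class '4' with F1 score = 0.7987.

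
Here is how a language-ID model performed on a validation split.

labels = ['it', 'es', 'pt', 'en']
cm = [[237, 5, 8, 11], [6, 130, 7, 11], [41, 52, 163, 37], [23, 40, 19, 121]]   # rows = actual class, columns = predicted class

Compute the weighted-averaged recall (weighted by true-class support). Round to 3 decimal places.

0.715

Per-class recall (TP/(TP+FN)):
  it: TP=237, FN=5+8+11=24 → 237/261 = 0.9080
  es: TP=130, FN=6+7+11=24 → 130/154 = 0.8442
  pt: TP=163, FN=41+52+37=130 → 163/293 = 0.5563
  en: TP=121, FN=23+40+19=82 → 121/203 = 0.5961
Weighted-recall = Σ (supportᵢ/N)·recallᵢ with N=911: (261/911)·0.9080 + (154/911)·0.8442 + (293/911)·0.5563 + (203/911)·0.5961 = 0.715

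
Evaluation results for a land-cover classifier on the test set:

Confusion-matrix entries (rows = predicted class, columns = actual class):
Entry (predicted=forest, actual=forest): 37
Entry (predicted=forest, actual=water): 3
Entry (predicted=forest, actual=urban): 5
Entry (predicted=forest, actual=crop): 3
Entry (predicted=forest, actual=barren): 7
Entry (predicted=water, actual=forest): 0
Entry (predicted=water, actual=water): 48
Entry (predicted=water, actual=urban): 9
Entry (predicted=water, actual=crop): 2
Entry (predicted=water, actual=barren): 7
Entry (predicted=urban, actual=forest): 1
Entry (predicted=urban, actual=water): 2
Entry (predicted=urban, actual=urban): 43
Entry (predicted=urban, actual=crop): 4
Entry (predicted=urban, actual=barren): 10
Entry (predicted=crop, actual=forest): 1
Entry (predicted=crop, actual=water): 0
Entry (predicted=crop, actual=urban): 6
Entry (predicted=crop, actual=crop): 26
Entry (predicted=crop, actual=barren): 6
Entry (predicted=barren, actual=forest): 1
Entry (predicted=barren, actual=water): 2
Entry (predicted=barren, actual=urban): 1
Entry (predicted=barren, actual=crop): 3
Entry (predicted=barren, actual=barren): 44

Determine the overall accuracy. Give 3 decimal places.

Accuracy = trace / total = (37+48+43+26+44=198) / 271 = 198/271 = 0.731

0.731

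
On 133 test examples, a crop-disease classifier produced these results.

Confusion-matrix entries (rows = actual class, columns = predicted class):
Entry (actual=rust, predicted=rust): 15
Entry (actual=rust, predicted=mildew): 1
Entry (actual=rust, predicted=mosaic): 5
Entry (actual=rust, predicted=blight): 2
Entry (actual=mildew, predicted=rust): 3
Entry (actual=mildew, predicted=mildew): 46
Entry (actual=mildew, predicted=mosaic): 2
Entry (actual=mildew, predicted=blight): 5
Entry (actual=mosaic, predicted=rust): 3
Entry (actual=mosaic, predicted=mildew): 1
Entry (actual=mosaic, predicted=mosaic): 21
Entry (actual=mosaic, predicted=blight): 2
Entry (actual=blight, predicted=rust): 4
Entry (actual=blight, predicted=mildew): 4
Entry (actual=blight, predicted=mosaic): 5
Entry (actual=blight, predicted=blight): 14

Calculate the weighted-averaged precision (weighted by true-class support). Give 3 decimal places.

0.729

Per-class precision (TP/(TP+FP)):
  rust: TP=15, FP=3+3+4=10 → 15/25 = 0.6000
  mildew: TP=46, FP=1+1+4=6 → 46/52 = 0.8846
  mosaic: TP=21, FP=5+2+5=12 → 21/33 = 0.6364
  blight: TP=14, FP=2+5+2=9 → 14/23 = 0.6087
Weighted-precision = Σ (supportᵢ/N)·precisionᵢ with N=133: (23/133)·0.6000 + (56/133)·0.8846 + (27/133)·0.6364 + (27/133)·0.6087 = 0.729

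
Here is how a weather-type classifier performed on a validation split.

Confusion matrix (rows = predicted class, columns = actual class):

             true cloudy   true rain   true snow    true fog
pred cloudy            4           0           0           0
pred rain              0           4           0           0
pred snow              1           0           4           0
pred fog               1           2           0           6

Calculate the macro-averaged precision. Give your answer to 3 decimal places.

0.867

Per-class precision (TP/(TP+FP)):
  cloudy: TP=4, FP=0+0+0=0 → 4/4 = 1.0000
  rain: TP=4, FP=0+0+0=0 → 4/4 = 1.0000
  snow: TP=4, FP=1+0+0=1 → 4/5 = 0.8000
  fog: TP=6, FP=1+2+0=3 → 6/9 = 0.6667
Macro-precision = mean = (1.0000 + 1.0000 + 0.8000 + 0.6667) / 4 = 0.867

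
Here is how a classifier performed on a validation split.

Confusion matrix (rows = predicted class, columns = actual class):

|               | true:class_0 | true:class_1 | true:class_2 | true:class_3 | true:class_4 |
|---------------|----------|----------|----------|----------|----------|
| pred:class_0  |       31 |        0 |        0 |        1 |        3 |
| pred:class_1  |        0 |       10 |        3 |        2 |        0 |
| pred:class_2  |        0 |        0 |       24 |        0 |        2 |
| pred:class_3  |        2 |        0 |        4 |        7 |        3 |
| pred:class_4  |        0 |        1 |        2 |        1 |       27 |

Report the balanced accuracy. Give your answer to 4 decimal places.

0.7967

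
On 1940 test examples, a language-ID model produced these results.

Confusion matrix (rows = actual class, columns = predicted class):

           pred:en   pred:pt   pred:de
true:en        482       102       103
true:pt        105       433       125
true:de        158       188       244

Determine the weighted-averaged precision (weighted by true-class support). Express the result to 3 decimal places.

Per-class precision (TP/(TP+FP)):
  en: TP=482, FP=105+158=263 → 482/745 = 0.6470
  pt: TP=433, FP=102+188=290 → 433/723 = 0.5989
  de: TP=244, FP=103+125=228 → 244/472 = 0.5169
Weighted-precision = Σ (supportᵢ/N)·precisionᵢ with N=1940: (687/1940)·0.6470 + (663/1940)·0.5989 + (590/1940)·0.5169 = 0.591

0.591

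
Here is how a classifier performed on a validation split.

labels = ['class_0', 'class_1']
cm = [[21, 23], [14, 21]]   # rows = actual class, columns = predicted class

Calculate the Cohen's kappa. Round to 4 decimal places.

0.0753

Observed agreement pₒ = trace/N = 42/79 = 0.53165
Expected agreement pₑ = Σ (rowᵢ·colᵢ)/N² = (44·35 + 35·44)/79² = 0.49351
κ = (pₒ − pₑ)/(1 − pₑ) = (0.53165 − 0.49351)/(1 − 0.49351) = 0.0753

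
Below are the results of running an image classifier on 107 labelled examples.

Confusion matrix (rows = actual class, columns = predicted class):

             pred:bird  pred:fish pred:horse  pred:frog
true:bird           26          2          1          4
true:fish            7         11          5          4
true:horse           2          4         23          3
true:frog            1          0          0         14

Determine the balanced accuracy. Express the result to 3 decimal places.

0.712

Balanced accuracy = mean of per-class recall.
  bird: recall = 26/33 = 0.7879
  fish: recall = 11/27 = 0.4074
  horse: recall = 23/32 = 0.7188
  frog: recall = 14/15 = 0.9333
Mean = (0.7879 + 0.4074 + 0.7188 + 0.9333) / 4 = 0.712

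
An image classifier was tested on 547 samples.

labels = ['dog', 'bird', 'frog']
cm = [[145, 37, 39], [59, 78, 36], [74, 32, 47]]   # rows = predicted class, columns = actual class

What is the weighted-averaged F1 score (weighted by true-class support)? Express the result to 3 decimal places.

0.503

Per-class F1 score (2·TP/(2·TP+FP+FN)):
  dog: TP=145, FP=37+39=76, FN=59+74=133 → 290/499 = 0.5812
  bird: TP=78, FP=59+36=95, FN=37+32=69 → 156/320 = 0.4875
  frog: TP=47, FP=74+32=106, FN=39+36=75 → 94/275 = 0.3418
Weighted-F1 score = Σ (supportᵢ/N)·F1 scoreᵢ with N=547: (278/547)·0.5812 + (147/547)·0.4875 + (122/547)·0.3418 = 0.503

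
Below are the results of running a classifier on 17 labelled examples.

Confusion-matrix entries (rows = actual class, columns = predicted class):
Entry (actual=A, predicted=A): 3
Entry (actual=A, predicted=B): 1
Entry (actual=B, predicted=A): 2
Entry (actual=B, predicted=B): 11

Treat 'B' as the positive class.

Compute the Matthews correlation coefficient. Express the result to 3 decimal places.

MCC = (TP·TN − FP·FN) / √((TP+FP)(TP+FN)(TN+FP)(TN+FN))
Numerator = 11·3 − 1·2 = 31
Denominator = √(12·13·4·5) = √3120 = 55.8570
MCC = 31 / 55.8570 = 0.555

0.555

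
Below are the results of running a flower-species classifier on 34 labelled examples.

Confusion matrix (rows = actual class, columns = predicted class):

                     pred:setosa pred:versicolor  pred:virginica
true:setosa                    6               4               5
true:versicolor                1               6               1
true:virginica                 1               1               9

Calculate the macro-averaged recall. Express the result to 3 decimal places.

0.656

Per-class recall (TP/(TP+FN)):
  setosa: TP=6, FN=4+5=9 → 6/15 = 0.4000
  versicolor: TP=6, FN=1+1=2 → 6/8 = 0.7500
  virginica: TP=9, FN=1+1=2 → 9/11 = 0.8182
Macro-recall = mean = (0.4000 + 0.7500 + 0.8182) / 3 = 0.656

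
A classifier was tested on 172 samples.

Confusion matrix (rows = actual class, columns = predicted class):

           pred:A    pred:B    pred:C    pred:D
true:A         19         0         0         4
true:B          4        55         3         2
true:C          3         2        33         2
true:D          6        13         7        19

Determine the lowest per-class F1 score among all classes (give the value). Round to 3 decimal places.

Per-class F1 score (2·TP/(2·TP+FP+FN)):
  A: TP=19, FP=4+3+6=13, FN=0+0+4=4 → 38/55 = 0.6909
  B: TP=55, FP=0+2+13=15, FN=4+3+2=9 → 110/134 = 0.8209
  C: TP=33, FP=0+3+7=10, FN=3+2+2=7 → 66/83 = 0.7952
  D: TP=19, FP=4+2+2=8, FN=6+13+7=26 → 38/72 = 0.5278
Lowest is class 'D' with F1 score = 0.528.

0.528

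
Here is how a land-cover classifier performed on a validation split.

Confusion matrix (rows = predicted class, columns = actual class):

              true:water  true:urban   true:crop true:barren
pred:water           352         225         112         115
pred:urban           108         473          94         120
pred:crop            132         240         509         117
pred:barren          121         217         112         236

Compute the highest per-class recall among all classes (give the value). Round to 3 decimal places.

Per-class recall (TP/(TP+FN)):
  water: TP=352, FN=108+132+121=361 → 352/713 = 0.4937
  urban: TP=473, FN=225+240+217=682 → 473/1155 = 0.4095
  crop: TP=509, FN=112+94+112=318 → 509/827 = 0.6155
  barren: TP=236, FN=115+120+117=352 → 236/588 = 0.4014
Highest is class 'crop' with recall = 0.615.

0.615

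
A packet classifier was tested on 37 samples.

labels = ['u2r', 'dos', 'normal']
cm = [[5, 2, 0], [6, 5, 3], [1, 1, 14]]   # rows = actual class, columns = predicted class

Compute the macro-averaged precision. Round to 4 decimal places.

0.6217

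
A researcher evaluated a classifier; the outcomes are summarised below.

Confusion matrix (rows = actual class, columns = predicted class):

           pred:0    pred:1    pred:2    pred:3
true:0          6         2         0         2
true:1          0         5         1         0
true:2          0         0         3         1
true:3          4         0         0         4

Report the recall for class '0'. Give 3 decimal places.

0.600

One-vs-rest for '0': TP = diagonal; FP = other classes predicted '0'; FN = '0' predicted as other.
recall = TP/(TP+FN).
0: TP=6, FN=2+0+2=4 → 6/10 = 0.6000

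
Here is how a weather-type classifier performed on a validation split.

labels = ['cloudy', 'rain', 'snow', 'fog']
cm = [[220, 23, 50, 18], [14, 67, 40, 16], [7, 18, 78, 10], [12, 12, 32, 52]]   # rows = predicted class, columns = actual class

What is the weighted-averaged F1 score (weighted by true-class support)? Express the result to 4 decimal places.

0.6107

Per-class F1 score (2·TP/(2·TP+FP+FN)):
  cloudy: TP=220, FP=23+50+18=91, FN=14+7+12=33 → 440/564 = 0.78014
  rain: TP=67, FP=14+40+16=70, FN=23+18+12=53 → 134/257 = 0.52140
  snow: TP=78, FP=7+18+10=35, FN=50+40+32=122 → 156/313 = 0.49840
  fog: TP=52, FP=12+12+32=56, FN=18+16+10=44 → 104/204 = 0.50980
Weighted-F1 score = Σ (supportᵢ/N)·F1 scoreᵢ with N=669: (253/669)·0.78014 + (120/669)·0.52140 + (200/669)·0.49840 + (96/669)·0.50980 = 0.6107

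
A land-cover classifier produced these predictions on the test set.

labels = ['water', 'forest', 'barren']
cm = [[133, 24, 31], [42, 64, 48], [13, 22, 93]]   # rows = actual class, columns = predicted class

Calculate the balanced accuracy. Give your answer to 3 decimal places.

Balanced accuracy = mean of per-class recall.
  water: recall = 133/188 = 0.7074
  forest: recall = 64/154 = 0.4156
  barren: recall = 93/128 = 0.7266
Mean = (0.7074 + 0.4156 + 0.7266) / 3 = 0.617

0.617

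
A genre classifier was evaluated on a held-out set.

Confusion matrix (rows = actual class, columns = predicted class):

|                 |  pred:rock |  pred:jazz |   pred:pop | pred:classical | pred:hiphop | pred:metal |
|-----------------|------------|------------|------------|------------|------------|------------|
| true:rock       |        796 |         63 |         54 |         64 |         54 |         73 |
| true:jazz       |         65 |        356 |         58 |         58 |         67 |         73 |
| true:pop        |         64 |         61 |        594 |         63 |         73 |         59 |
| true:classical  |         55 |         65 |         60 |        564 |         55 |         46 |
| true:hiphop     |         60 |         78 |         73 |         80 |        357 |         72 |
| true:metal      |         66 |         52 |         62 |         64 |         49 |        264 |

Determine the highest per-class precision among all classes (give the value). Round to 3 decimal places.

Per-class precision (TP/(TP+FP)):
  rock: TP=796, FP=65+64+55+60+66=310 → 796/1106 = 0.7197
  jazz: TP=356, FP=63+61+65+78+52=319 → 356/675 = 0.5274
  pop: TP=594, FP=54+58+60+73+62=307 → 594/901 = 0.6593
  classical: TP=564, FP=64+58+63+80+64=329 → 564/893 = 0.6316
  hiphop: TP=357, FP=54+67+73+55+49=298 → 357/655 = 0.5450
  metal: TP=264, FP=73+73+59+46+72=323 → 264/587 = 0.4497
Highest is class 'rock' with precision = 0.720.

0.720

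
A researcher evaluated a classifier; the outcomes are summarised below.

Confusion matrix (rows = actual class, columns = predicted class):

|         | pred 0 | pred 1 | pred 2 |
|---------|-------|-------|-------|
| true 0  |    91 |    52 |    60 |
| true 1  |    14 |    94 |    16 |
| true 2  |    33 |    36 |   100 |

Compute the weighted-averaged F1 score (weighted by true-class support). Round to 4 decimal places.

0.5696

Per-class F1 score (2·TP/(2·TP+FP+FN)):
  0: TP=91, FP=14+33=47, FN=52+60=112 → 182/341 = 0.53372
  1: TP=94, FP=52+36=88, FN=14+16=30 → 188/306 = 0.61438
  2: TP=100, FP=60+16=76, FN=33+36=69 → 200/345 = 0.57971
Weighted-F1 score = Σ (supportᵢ/N)·F1 scoreᵢ with N=496: (203/496)·0.53372 + (124/496)·0.61438 + (169/496)·0.57971 = 0.5696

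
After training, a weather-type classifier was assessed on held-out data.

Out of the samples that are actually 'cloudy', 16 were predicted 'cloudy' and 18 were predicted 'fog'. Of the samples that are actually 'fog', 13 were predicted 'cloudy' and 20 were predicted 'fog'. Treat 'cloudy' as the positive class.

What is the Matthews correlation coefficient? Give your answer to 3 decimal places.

0.077

MCC = (TP·TN − FP·FN) / √((TP+FP)(TP+FN)(TN+FP)(TN+FN))
Numerator = 16·20 − 13·18 = 86
Denominator = √(29·34·33·38) = √1236444 = 1111.9550
MCC = 86 / 1111.9550 = 0.077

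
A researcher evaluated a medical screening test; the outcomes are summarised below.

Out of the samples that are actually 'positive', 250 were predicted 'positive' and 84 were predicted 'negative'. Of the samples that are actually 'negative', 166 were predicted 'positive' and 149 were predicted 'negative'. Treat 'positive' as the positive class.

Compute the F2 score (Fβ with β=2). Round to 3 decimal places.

Fβ = (1+β²)·TP / ((1+β²)·TP + β²·FN + FP), with β²=4
= 5·250 / (5·250 + 4·84 + 166) = 0.713

0.713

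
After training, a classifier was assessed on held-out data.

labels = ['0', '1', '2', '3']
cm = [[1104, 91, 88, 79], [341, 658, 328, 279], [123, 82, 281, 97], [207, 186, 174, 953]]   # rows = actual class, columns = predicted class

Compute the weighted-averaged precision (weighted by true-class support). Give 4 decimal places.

0.6119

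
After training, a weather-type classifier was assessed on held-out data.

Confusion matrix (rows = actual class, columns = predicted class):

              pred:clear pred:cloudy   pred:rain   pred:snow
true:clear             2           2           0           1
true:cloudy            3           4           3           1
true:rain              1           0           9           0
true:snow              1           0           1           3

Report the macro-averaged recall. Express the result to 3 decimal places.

0.566

Per-class recall (TP/(TP+FN)):
  clear: TP=2, FN=2+0+1=3 → 2/5 = 0.4000
  cloudy: TP=4, FN=3+3+1=7 → 4/11 = 0.3636
  rain: TP=9, FN=1+0+0=1 → 9/10 = 0.9000
  snow: TP=3, FN=1+0+1=2 → 3/5 = 0.6000
Macro-recall = mean = (0.4000 + 0.3636 + 0.9000 + 0.6000) / 4 = 0.566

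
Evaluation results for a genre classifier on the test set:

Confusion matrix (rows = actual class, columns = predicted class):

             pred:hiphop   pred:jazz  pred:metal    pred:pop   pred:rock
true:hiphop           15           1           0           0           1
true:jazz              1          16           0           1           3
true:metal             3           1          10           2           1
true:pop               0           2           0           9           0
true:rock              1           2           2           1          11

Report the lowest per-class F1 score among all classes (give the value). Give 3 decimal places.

0.667

Per-class F1 score (2·TP/(2·TP+FP+FN)):
  hiphop: TP=15, FP=1+3+0+1=5, FN=1+0+0+1=2 → 30/37 = 0.8108
  jazz: TP=16, FP=1+1+2+2=6, FN=1+0+1+3=5 → 32/43 = 0.7442
  metal: TP=10, FP=0+0+0+2=2, FN=3+1+2+1=7 → 20/29 = 0.6897
  pop: TP=9, FP=0+1+2+1=4, FN=0+2+0+0=2 → 18/24 = 0.7500
  rock: TP=11, FP=1+3+1+0=5, FN=1+2+2+1=6 → 22/33 = 0.6667
Lowest is class 'rock' with F1 score = 0.667.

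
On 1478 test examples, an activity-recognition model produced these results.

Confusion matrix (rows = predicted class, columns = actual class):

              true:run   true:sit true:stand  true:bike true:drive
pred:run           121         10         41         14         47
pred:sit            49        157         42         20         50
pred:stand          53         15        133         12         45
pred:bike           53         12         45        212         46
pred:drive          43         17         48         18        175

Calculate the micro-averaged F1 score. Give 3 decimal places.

0.540

Micro-averaging pools counts across classes: ΣTP=798, ΣFP=680, ΣFN=680.
Micro-F1 score = 2·TP/(2·TP+FP+FN) on pooled counts = 0.540 (equals overall accuracy in single-label multiclass).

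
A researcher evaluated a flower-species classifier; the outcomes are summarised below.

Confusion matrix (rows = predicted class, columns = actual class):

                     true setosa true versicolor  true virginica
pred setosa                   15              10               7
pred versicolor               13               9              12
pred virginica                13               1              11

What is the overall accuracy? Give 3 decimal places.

Accuracy = trace / total = (15+9+11=35) / 91 = 35/91 = 0.385

0.385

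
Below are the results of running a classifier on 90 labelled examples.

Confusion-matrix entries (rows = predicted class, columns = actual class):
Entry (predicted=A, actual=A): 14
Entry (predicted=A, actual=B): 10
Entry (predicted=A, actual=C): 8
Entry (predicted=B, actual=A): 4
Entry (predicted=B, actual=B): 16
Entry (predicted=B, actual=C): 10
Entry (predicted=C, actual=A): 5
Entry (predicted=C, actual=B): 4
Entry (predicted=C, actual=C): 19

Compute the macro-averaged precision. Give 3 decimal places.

0.550

Per-class precision (TP/(TP+FP)):
  A: TP=14, FP=10+8=18 → 14/32 = 0.4375
  B: TP=16, FP=4+10=14 → 16/30 = 0.5333
  C: TP=19, FP=5+4=9 → 19/28 = 0.6786
Macro-precision = mean = (0.4375 + 0.5333 + 0.6786) / 3 = 0.550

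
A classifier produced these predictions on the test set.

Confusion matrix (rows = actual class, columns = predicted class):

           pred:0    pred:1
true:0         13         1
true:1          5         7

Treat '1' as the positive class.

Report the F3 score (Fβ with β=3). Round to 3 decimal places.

0.603

Fβ = (1+β²)·TP / ((1+β²)·TP + β²·FN + FP), with β²=9
= 10·7 / (10·7 + 9·5 + 1) = 0.603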